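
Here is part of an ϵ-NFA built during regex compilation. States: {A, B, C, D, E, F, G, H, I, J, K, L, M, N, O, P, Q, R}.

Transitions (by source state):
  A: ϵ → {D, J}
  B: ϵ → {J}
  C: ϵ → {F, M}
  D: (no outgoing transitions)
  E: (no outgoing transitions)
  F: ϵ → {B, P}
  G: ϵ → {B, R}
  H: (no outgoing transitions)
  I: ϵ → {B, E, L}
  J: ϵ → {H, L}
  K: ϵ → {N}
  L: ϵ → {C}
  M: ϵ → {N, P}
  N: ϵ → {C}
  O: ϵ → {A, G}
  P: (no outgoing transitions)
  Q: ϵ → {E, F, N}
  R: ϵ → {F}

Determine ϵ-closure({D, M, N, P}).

Start with {D, M, N, P}.
From N via ϵ: add C.
From C via ϵ: add F.
From F via ϵ: add B.
From B via ϵ: add J.
From J via ϵ: add H, L.
No new states can be added; the closed set is {B, C, D, F, H, J, L, M, N, P}.

{B, C, D, F, H, J, L, M, N, P}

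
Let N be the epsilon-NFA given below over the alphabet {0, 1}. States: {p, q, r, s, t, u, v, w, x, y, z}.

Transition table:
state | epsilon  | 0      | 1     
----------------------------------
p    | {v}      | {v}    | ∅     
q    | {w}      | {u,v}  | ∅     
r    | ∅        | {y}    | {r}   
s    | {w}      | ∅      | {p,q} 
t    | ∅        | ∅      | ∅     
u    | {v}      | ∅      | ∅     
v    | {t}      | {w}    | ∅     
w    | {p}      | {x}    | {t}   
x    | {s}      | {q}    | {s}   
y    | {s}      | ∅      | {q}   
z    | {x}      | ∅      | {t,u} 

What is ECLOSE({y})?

Start with {y}.
From y via epsilon: add s.
From s via epsilon: add w.
From w via epsilon: add p.
From p via epsilon: add v.
From v via epsilon: add t.
No new states can be added; the closed set is {p, s, t, v, w, y}.

{p, s, t, v, w, y}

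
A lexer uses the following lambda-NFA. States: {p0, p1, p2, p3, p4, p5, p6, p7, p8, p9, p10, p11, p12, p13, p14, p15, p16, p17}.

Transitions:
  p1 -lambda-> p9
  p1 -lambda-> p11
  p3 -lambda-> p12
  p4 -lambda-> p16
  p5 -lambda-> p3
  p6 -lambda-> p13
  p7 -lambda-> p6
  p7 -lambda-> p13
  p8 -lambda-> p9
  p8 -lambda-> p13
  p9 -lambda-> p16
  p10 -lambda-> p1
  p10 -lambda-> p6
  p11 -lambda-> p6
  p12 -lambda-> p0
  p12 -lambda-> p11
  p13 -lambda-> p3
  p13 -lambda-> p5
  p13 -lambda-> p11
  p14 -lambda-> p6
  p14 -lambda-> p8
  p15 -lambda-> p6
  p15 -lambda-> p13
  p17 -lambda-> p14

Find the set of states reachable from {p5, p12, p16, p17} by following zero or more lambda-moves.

Start with {p5, p12, p16, p17}.
From p5 via lambda: add p3.
From p12 via lambda: add p0, p11.
From p17 via lambda: add p14.
From p11 via lambda: add p6.
From p14 via lambda: add p8.
From p6 via lambda: add p13.
From p8 via lambda: add p9.
No new states can be added; the closed set is {p0, p3, p5, p6, p8, p9, p11, p12, p13, p14, p16, p17}.

{p0, p3, p5, p6, p8, p9, p11, p12, p13, p14, p16, p17}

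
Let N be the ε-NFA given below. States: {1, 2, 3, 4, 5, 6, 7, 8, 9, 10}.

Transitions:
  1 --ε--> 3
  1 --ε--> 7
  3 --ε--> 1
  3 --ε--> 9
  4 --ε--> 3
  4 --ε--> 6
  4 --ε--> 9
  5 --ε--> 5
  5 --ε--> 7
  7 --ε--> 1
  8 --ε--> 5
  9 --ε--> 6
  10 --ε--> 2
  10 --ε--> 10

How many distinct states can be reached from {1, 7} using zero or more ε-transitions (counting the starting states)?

5

Start with {1, 7}.
From 1 via ε: add 3.
From 3 via ε: add 9.
From 9 via ε: add 6.
ε-closure = {1, 3, 6, 7, 9}, which has 5 states.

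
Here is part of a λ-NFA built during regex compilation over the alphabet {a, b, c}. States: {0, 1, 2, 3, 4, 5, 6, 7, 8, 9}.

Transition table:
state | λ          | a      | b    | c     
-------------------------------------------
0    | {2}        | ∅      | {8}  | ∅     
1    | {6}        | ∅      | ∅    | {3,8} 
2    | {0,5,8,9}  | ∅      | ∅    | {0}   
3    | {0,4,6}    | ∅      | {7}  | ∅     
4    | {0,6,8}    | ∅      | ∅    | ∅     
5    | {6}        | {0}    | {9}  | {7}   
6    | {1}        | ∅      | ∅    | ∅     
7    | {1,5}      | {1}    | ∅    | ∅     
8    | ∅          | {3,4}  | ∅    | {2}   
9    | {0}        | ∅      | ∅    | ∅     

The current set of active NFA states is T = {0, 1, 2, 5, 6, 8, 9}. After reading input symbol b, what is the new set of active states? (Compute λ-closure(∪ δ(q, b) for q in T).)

0 on b → {8}.
5 on b → {9}.
No b-transition from 1, 2, 6, 8, 9.
Union after reading b: {8, 9}.
Now take the λ-closure:
From 9 via λ: add 0.
From 0 via λ: add 2.
From 2 via λ: add 5.
From 5 via λ: add 6.
From 6 via λ: add 1.
No new states can be added; the closed set is {0, 1, 2, 5, 6, 8, 9}.

{0, 1, 2, 5, 6, 8, 9}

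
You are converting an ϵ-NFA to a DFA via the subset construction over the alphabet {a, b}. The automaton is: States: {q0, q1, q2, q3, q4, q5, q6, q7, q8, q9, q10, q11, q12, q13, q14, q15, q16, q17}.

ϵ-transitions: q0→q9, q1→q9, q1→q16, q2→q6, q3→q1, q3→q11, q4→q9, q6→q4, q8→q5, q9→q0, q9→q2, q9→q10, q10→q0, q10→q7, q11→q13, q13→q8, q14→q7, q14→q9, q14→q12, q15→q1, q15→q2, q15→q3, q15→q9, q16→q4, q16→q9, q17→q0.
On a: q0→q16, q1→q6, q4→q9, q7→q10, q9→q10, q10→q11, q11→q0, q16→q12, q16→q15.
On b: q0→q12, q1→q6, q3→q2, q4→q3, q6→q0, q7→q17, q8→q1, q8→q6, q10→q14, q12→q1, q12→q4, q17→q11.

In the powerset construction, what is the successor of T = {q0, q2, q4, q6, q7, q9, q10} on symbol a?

q0 on a → {q16}.
q4 on a → {q9}.
q7 on a → {q10}.
q9 on a → {q10}.
q10 on a → {q11}.
No a-transition from q2, q6.
Union after reading a: {q9, q10, q11, q16}.
Now take the ϵ-closure:
From q9 via ϵ: add q0, q2.
From q10 via ϵ: add q7.
From q11 via ϵ: add q13.
From q16 via ϵ: add q4.
From q2 via ϵ: add q6.
From q13 via ϵ: add q8.
From q8 via ϵ: add q5.
No new states can be added; the closed set is {q0, q2, q4, q5, q6, q7, q8, q9, q10, q11, q13, q16}.

{q0, q2, q4, q5, q6, q7, q8, q9, q10, q11, q13, q16}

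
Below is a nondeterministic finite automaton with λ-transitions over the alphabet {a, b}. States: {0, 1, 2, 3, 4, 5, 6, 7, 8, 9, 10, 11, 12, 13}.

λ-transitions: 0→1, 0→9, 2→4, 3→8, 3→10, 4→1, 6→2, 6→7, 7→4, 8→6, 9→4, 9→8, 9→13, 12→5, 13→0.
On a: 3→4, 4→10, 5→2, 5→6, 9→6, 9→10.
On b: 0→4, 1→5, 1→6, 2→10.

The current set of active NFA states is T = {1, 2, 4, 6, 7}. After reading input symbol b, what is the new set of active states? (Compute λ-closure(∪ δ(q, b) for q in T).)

1 on b → {5, 6}.
2 on b → {10}.
No b-transition from 4, 6, 7.
Union after reading b: {5, 6, 10}.
Now take the λ-closure:
From 6 via λ: add 2, 7.
From 2 via λ: add 4.
From 4 via λ: add 1.
No new states can be added; the closed set is {1, 2, 4, 5, 6, 7, 10}.

{1, 2, 4, 5, 6, 7, 10}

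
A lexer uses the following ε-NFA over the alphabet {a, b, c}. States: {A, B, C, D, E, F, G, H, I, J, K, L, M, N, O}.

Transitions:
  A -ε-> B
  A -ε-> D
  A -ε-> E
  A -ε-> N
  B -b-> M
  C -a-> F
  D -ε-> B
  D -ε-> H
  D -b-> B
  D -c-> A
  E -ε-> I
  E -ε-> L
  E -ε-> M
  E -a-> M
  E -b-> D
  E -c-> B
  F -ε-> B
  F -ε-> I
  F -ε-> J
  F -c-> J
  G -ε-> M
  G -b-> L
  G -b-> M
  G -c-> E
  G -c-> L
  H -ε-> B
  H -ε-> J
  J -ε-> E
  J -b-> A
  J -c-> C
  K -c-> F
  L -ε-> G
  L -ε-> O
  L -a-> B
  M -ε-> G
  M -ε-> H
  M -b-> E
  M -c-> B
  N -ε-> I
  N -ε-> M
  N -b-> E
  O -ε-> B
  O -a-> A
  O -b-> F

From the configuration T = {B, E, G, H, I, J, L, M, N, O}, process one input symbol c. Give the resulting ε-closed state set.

{B, C, E, G, H, I, J, L, M, O}

E on c → {B}.
G on c → {E, L}.
J on c → {C}.
M on c → {B}.
No c-transition from B, H, I, L, N, O.
Union after reading c: {B, C, E, L}.
Now take the ε-closure:
From E via ε: add I, M.
From L via ε: add G, O.
From M via ε: add H.
From H via ε: add J.
No new states can be added; the closed set is {B, C, E, G, H, I, J, L, M, O}.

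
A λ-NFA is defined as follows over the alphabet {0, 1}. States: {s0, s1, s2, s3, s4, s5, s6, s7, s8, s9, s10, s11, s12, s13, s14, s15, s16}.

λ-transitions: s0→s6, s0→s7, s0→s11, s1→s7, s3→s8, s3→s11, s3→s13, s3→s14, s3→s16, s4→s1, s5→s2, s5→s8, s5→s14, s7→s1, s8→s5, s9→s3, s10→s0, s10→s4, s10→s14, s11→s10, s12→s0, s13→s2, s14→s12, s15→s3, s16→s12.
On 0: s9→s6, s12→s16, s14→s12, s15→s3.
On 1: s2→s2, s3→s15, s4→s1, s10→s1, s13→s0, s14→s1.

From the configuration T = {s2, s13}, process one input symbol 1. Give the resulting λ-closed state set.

{s0, s1, s2, s4, s6, s7, s10, s11, s12, s14}

s2 on 1 → {s2}.
s13 on 1 → {s0}.
Union after reading 1: {s0, s2}.
Now take the λ-closure:
From s0 via λ: add s6, s7, s11.
From s7 via λ: add s1.
From s11 via λ: add s10.
From s10 via λ: add s4, s14.
From s14 via λ: add s12.
No new states can be added; the closed set is {s0, s1, s2, s4, s6, s7, s10, s11, s12, s14}.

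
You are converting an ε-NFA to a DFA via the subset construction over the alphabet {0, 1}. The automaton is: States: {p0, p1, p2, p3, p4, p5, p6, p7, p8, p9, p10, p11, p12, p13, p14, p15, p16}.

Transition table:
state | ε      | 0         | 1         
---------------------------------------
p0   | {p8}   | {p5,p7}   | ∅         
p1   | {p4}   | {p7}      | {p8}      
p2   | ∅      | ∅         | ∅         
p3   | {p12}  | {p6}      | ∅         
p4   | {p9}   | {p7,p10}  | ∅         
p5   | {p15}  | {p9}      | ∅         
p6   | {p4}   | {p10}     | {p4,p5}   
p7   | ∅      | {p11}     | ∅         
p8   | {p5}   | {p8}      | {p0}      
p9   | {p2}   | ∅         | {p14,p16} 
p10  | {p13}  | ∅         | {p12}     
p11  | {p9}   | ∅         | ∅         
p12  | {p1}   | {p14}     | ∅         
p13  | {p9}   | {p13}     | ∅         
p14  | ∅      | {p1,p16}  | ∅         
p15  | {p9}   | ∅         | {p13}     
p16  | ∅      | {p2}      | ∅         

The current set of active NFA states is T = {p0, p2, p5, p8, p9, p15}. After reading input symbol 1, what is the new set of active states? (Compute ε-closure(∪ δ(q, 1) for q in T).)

{p0, p2, p5, p8, p9, p13, p14, p15, p16}

p8 on 1 → {p0}.
p9 on 1 → {p14, p16}.
p15 on 1 → {p13}.
No 1-transition from p0, p2, p5.
Union after reading 1: {p0, p13, p14, p16}.
Now take the ε-closure:
From p0 via ε: add p8.
From p13 via ε: add p9.
From p8 via ε: add p5.
From p9 via ε: add p2.
From p5 via ε: add p15.
No new states can be added; the closed set is {p0, p2, p5, p8, p9, p13, p14, p15, p16}.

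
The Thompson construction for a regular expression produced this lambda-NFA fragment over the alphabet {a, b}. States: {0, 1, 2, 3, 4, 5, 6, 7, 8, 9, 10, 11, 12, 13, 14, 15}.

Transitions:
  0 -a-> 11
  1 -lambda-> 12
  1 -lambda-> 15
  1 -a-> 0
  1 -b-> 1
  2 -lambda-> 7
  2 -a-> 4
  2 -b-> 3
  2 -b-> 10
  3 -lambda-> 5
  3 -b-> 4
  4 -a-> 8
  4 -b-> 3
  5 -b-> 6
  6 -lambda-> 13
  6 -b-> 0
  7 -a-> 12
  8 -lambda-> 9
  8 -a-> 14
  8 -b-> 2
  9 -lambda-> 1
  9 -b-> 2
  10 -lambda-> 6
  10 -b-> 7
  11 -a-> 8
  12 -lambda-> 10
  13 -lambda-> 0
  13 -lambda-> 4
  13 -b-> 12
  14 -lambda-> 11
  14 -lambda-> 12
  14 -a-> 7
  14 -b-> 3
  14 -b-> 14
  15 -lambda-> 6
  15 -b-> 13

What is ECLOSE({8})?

Start with {8}.
From 8 via lambda: add 9.
From 9 via lambda: add 1.
From 1 via lambda: add 12, 15.
From 12 via lambda: add 10.
From 15 via lambda: add 6.
From 6 via lambda: add 13.
From 13 via lambda: add 0, 4.
No new states can be added; the closed set is {0, 1, 4, 6, 8, 9, 10, 12, 13, 15}.

{0, 1, 4, 6, 8, 9, 10, 12, 13, 15}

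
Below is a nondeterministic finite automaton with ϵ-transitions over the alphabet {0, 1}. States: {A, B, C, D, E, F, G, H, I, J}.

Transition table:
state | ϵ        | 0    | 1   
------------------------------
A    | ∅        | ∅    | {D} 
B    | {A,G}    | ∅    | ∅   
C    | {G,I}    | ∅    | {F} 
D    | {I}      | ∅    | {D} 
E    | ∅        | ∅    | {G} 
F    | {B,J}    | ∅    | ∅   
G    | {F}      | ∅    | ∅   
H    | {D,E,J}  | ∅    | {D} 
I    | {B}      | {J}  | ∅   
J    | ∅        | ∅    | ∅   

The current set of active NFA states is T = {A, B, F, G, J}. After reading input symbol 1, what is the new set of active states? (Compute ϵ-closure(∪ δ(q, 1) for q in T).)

{A, B, D, F, G, I, J}

A on 1 → {D}.
No 1-transition from B, F, G, J.
Union after reading 1: {D}.
Now take the ϵ-closure:
From D via ϵ: add I.
From I via ϵ: add B.
From B via ϵ: add A, G.
From G via ϵ: add F.
From F via ϵ: add J.
No new states can be added; the closed set is {A, B, D, F, G, I, J}.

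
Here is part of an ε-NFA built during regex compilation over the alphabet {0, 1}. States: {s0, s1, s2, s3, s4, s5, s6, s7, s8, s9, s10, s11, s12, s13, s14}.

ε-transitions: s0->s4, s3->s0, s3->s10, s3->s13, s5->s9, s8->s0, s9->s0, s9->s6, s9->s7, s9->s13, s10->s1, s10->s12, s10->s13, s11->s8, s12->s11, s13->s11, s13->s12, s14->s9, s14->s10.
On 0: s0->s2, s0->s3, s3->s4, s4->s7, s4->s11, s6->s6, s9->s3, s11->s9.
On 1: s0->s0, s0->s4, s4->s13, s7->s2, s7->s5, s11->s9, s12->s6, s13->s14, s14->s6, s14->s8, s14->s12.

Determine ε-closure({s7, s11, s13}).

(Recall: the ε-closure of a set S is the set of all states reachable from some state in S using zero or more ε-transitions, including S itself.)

Start with {s7, s11, s13}.
From s11 via ε: add s8.
From s13 via ε: add s12.
From s8 via ε: add s0.
From s0 via ε: add s4.
No new states can be added; the closed set is {s0, s4, s7, s8, s11, s12, s13}.

{s0, s4, s7, s8, s11, s12, s13}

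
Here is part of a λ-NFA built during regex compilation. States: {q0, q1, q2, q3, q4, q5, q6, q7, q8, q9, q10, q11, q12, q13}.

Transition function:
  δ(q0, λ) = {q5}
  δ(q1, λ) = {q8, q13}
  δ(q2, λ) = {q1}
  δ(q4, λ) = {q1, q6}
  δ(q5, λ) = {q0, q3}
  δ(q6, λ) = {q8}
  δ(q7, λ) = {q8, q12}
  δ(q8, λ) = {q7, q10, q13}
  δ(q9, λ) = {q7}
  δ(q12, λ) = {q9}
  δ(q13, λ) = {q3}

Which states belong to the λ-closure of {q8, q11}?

{q3, q7, q8, q9, q10, q11, q12, q13}

Start with {q8, q11}.
From q8 via λ: add q7, q10, q13.
From q7 via λ: add q12.
From q13 via λ: add q3.
From q12 via λ: add q9.
No new states can be added; the closed set is {q3, q7, q8, q9, q10, q11, q12, q13}.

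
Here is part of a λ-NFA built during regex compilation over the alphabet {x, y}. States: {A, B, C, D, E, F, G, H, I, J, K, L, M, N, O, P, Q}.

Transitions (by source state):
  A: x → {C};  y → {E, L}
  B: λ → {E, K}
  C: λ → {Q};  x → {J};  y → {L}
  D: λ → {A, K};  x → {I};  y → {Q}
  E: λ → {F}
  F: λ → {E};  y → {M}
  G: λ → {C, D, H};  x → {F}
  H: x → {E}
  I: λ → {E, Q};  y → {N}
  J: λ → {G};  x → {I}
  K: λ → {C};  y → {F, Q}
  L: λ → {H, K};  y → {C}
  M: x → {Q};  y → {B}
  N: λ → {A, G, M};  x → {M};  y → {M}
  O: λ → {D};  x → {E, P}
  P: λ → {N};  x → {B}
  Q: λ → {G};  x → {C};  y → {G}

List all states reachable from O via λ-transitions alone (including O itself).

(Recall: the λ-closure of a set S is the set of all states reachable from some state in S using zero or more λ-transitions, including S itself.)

Start with {O}.
From O via λ: add D.
From D via λ: add A, K.
From K via λ: add C.
From C via λ: add Q.
From Q via λ: add G.
From G via λ: add H.
No new states can be added; the closed set is {A, C, D, G, H, K, O, Q}.

{A, C, D, G, H, K, O, Q}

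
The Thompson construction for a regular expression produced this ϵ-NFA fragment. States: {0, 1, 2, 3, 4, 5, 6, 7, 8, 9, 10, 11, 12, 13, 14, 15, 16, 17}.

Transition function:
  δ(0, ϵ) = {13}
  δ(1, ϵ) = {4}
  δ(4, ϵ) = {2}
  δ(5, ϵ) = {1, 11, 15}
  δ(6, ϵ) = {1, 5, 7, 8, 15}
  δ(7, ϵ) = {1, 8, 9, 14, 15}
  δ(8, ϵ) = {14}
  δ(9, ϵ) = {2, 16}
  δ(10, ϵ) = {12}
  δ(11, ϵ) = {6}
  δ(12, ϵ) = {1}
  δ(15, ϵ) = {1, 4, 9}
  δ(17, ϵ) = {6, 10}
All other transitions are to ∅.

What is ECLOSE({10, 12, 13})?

Start with {10, 12, 13}.
From 12 via ϵ: add 1.
From 1 via ϵ: add 4.
From 4 via ϵ: add 2.
No new states can be added; the closed set is {1, 2, 4, 10, 12, 13}.

{1, 2, 4, 10, 12, 13}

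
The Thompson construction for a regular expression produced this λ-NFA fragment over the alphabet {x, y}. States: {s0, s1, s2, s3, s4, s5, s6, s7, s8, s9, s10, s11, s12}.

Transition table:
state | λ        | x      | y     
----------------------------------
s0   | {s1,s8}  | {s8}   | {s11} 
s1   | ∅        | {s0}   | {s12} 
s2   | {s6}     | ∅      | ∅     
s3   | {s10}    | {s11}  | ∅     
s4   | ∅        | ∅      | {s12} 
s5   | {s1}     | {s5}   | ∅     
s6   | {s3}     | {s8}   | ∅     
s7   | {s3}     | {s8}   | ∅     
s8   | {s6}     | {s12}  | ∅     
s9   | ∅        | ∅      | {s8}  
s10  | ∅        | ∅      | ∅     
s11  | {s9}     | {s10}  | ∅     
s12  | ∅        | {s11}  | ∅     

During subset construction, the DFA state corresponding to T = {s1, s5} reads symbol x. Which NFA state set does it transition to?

{s0, s1, s3, s5, s6, s8, s10}

s1 on x → {s0}.
s5 on x → {s5}.
Union after reading x: {s0, s5}.
Now take the λ-closure:
From s0 via λ: add s1, s8.
From s8 via λ: add s6.
From s6 via λ: add s3.
From s3 via λ: add s10.
No new states can be added; the closed set is {s0, s1, s3, s5, s6, s8, s10}.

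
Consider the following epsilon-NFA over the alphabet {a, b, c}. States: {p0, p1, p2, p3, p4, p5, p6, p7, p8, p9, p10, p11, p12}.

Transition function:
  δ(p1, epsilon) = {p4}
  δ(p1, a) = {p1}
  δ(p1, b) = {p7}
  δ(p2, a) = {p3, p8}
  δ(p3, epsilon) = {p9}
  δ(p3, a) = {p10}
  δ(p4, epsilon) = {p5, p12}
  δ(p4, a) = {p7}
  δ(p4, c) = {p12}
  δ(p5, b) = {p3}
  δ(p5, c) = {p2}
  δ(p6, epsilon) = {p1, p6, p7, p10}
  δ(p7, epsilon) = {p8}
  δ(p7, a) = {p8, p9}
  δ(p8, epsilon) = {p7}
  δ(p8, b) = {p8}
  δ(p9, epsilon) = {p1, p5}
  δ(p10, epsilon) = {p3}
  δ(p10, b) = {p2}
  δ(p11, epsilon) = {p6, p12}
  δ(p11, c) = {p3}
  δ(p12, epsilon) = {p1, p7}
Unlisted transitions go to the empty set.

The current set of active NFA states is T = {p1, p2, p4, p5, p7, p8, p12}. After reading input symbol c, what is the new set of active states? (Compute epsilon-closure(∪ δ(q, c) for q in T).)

{p1, p2, p4, p5, p7, p8, p12}

p4 on c → {p12}.
p5 on c → {p2}.
No c-transition from p1, p2, p7, p8, p12.
Union after reading c: {p2, p12}.
Now take the epsilon-closure:
From p12 via epsilon: add p1, p7.
From p1 via epsilon: add p4.
From p7 via epsilon: add p8.
From p4 via epsilon: add p5.
No new states can be added; the closed set is {p1, p2, p4, p5, p7, p8, p12}.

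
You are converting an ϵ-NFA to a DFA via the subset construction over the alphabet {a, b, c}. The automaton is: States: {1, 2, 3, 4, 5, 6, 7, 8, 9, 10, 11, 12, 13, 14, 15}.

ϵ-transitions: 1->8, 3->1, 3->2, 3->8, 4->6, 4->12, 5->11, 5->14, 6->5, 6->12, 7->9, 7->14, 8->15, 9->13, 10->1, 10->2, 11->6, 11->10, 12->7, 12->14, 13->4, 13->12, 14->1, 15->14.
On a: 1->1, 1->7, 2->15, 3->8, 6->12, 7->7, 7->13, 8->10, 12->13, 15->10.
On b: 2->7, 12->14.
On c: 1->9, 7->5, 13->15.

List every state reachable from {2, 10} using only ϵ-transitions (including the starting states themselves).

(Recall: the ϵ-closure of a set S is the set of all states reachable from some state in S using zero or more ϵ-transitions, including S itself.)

{1, 2, 8, 10, 14, 15}

Start with {2, 10}.
From 10 via ϵ: add 1.
From 1 via ϵ: add 8.
From 8 via ϵ: add 15.
From 15 via ϵ: add 14.
No new states can be added; the closed set is {1, 2, 8, 10, 14, 15}.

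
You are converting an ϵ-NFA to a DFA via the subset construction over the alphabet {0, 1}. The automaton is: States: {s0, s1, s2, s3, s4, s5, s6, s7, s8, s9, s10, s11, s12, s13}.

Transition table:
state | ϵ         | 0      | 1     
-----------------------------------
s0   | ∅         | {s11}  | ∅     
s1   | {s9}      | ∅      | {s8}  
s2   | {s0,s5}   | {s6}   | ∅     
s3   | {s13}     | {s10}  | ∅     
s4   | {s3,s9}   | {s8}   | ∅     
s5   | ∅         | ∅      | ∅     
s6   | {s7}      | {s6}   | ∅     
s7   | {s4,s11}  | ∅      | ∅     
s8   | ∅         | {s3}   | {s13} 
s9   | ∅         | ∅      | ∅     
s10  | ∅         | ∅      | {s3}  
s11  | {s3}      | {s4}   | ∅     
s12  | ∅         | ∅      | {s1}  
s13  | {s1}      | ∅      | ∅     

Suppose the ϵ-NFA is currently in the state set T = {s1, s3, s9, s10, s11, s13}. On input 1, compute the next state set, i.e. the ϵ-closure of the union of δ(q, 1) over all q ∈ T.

s1 on 1 → {s8}.
s10 on 1 → {s3}.
No 1-transition from s3, s9, s11, s13.
Union after reading 1: {s3, s8}.
Now take the ϵ-closure:
From s3 via ϵ: add s13.
From s13 via ϵ: add s1.
From s1 via ϵ: add s9.
No new states can be added; the closed set is {s1, s3, s8, s9, s13}.

{s1, s3, s8, s9, s13}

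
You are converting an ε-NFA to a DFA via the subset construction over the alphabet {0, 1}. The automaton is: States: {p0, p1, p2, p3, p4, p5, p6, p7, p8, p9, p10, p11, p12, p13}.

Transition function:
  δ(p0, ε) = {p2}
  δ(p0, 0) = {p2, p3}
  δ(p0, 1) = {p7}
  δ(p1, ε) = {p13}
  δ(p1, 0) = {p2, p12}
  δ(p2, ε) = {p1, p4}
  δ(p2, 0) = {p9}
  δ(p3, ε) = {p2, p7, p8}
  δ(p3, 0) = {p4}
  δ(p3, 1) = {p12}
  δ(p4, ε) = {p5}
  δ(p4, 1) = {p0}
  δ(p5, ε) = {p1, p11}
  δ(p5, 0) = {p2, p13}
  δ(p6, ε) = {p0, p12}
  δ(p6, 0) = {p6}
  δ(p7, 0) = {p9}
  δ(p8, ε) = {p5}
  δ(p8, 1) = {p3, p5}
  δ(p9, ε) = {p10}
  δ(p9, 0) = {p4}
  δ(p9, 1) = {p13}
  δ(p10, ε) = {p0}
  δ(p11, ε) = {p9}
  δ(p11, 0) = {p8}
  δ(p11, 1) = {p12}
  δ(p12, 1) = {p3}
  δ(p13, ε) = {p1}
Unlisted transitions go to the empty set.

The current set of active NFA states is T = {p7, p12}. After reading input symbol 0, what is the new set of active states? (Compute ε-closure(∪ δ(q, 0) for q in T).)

p7 on 0 → {p9}.
No 0-transition from p12.
Union after reading 0: {p9}.
Now take the ε-closure:
From p9 via ε: add p10.
From p10 via ε: add p0.
From p0 via ε: add p2.
From p2 via ε: add p1, p4.
From p1 via ε: add p13.
From p4 via ε: add p5.
From p5 via ε: add p11.
No new states can be added; the closed set is {p0, p1, p2, p4, p5, p9, p10, p11, p13}.

{p0, p1, p2, p4, p5, p9, p10, p11, p13}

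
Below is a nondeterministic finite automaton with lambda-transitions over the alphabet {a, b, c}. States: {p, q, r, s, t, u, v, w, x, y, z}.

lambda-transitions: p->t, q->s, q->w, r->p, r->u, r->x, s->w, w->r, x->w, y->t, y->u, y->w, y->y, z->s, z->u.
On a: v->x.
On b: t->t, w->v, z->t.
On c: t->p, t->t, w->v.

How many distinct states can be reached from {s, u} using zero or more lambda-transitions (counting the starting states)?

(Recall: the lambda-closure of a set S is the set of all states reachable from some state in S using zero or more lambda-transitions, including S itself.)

7

Start with {s, u}.
From s via lambda: add w.
From w via lambda: add r.
From r via lambda: add p, x.
From p via lambda: add t.
lambda-closure = {p, r, s, t, u, w, x}, which has 7 states.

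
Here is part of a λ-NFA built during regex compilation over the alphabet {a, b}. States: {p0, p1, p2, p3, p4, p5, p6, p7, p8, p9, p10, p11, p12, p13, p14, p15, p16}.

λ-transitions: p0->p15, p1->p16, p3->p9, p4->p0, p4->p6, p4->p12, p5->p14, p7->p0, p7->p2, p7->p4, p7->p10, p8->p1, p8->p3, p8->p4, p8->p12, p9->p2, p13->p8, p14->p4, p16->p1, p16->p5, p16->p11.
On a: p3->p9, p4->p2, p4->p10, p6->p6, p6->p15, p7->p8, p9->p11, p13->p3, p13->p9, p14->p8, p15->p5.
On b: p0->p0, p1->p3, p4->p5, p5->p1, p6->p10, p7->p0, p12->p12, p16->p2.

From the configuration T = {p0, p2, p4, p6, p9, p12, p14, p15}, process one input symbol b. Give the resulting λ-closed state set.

{p0, p4, p5, p6, p10, p12, p14, p15}

p0 on b → {p0}.
p4 on b → {p5}.
p6 on b → {p10}.
p12 on b → {p12}.
No b-transition from p2, p9, p14, p15.
Union after reading b: {p0, p5, p10, p12}.
Now take the λ-closure:
From p0 via λ: add p15.
From p5 via λ: add p14.
From p14 via λ: add p4.
From p4 via λ: add p6.
No new states can be added; the closed set is {p0, p4, p5, p6, p10, p12, p14, p15}.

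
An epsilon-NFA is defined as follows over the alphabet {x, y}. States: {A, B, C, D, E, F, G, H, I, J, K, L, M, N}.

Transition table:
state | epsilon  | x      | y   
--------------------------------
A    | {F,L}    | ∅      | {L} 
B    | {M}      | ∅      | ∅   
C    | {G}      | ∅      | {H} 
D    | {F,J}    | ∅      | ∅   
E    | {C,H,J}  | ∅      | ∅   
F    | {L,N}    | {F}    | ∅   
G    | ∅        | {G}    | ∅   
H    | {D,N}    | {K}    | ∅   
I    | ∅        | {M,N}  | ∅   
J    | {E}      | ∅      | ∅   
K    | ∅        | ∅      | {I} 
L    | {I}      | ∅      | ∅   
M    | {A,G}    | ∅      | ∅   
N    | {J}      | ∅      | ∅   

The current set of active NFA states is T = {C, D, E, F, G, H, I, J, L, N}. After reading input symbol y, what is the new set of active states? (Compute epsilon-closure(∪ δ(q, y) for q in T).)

{C, D, E, F, G, H, I, J, L, N}

C on y → {H}.
No y-transition from D, E, F, G, H, I, J, L, N.
Union after reading y: {H}.
Now take the epsilon-closure:
From H via epsilon: add D, N.
From D via epsilon: add F, J.
From F via epsilon: add L.
From J via epsilon: add E.
From E via epsilon: add C.
From L via epsilon: add I.
From C via epsilon: add G.
No new states can be added; the closed set is {C, D, E, F, G, H, I, J, L, N}.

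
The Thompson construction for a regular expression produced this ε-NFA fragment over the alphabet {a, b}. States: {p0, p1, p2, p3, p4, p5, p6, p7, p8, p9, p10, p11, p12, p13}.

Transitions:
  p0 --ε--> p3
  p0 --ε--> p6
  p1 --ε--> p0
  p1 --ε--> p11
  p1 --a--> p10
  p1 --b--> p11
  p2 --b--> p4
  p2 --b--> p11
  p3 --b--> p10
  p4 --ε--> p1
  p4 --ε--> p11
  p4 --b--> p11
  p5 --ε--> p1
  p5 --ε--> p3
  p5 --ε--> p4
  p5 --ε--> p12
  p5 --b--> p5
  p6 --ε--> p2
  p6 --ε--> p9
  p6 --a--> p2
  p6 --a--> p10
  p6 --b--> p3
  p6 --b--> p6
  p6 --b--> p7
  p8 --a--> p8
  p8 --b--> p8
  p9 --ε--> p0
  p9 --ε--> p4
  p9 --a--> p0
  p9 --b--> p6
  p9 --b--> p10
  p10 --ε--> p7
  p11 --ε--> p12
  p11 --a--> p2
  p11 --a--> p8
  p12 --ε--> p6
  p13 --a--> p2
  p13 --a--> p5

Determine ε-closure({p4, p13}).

Start with {p4, p13}.
From p4 via ε: add p1, p11.
From p1 via ε: add p0.
From p11 via ε: add p12.
From p0 via ε: add p3, p6.
From p6 via ε: add p2, p9.
No new states can be added; the closed set is {p0, p1, p2, p3, p4, p6, p9, p11, p12, p13}.

{p0, p1, p2, p3, p4, p6, p9, p11, p12, p13}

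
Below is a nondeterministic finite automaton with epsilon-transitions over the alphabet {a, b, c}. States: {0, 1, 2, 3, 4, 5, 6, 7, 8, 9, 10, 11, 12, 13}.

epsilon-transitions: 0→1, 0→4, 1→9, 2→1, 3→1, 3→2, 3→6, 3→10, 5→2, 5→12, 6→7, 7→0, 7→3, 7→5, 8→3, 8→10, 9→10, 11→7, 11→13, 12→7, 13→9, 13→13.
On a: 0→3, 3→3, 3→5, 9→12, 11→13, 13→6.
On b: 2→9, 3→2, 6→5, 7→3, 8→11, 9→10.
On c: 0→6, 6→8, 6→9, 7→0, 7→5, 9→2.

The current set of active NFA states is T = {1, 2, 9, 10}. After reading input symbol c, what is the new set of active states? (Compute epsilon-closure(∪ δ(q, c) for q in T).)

{1, 2, 9, 10}

9 on c → {2}.
No c-transition from 1, 2, 10.
Union after reading c: {2}.
Now take the epsilon-closure:
From 2 via epsilon: add 1.
From 1 via epsilon: add 9.
From 9 via epsilon: add 10.
No new states can be added; the closed set is {1, 2, 9, 10}.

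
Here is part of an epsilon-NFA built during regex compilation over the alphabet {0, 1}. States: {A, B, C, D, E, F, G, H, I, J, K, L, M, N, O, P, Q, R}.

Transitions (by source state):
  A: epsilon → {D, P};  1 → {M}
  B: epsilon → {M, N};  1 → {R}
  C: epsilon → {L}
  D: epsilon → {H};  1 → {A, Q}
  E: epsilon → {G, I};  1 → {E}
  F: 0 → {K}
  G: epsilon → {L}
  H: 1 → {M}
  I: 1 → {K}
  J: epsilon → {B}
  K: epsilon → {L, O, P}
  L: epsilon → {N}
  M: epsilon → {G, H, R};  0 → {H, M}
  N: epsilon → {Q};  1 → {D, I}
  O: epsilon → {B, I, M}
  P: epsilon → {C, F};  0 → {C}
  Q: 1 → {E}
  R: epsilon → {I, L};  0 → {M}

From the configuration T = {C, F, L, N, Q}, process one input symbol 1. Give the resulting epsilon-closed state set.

N on 1 → {D, I}.
Q on 1 → {E}.
No 1-transition from C, F, L.
Union after reading 1: {D, E, I}.
Now take the epsilon-closure:
From D via epsilon: add H.
From E via epsilon: add G.
From G via epsilon: add L.
From L via epsilon: add N.
From N via epsilon: add Q.
No new states can be added; the closed set is {D, E, G, H, I, L, N, Q}.

{D, E, G, H, I, L, N, Q}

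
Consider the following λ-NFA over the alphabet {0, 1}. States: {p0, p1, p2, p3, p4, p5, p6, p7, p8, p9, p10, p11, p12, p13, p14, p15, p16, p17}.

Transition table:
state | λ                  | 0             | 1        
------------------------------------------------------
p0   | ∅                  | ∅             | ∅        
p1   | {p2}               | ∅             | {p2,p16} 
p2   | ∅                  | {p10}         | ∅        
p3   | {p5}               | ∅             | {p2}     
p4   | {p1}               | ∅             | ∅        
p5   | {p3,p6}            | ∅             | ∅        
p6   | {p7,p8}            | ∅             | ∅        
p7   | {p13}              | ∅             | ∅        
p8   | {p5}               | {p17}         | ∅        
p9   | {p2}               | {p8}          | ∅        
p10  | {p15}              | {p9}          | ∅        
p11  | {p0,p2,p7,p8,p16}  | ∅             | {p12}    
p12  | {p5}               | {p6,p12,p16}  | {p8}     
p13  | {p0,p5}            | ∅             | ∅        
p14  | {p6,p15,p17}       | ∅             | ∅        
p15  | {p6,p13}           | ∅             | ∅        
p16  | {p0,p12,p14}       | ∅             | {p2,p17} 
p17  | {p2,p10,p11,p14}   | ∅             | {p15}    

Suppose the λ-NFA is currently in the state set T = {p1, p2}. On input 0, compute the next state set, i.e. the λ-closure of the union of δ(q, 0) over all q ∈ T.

p2 on 0 → {p10}.
No 0-transition from p1.
Union after reading 0: {p10}.
Now take the λ-closure:
From p10 via λ: add p15.
From p15 via λ: add p6, p13.
From p6 via λ: add p7, p8.
From p13 via λ: add p0, p5.
From p5 via λ: add p3.
No new states can be added; the closed set is {p0, p3, p5, p6, p7, p8, p10, p13, p15}.

{p0, p3, p5, p6, p7, p8, p10, p13, p15}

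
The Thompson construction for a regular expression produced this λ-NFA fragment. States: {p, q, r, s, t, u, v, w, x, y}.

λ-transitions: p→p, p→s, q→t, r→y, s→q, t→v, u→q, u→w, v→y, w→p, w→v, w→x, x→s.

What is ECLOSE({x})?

Start with {x}.
From x via λ: add s.
From s via λ: add q.
From q via λ: add t.
From t via λ: add v.
From v via λ: add y.
No new states can be added; the closed set is {q, s, t, v, x, y}.

{q, s, t, v, x, y}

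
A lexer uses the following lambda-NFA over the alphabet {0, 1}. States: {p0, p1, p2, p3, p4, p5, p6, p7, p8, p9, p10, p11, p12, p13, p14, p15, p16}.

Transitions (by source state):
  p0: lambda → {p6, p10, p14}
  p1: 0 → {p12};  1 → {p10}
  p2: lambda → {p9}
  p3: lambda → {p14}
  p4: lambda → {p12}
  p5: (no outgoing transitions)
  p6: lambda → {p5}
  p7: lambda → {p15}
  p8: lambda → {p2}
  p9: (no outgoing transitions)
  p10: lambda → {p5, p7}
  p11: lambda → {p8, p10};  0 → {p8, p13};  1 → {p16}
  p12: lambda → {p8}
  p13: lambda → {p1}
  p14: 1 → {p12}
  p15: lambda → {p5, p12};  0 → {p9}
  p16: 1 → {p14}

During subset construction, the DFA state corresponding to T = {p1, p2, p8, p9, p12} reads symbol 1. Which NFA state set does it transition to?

{p2, p5, p7, p8, p9, p10, p12, p15}

p1 on 1 → {p10}.
No 1-transition from p2, p8, p9, p12.
Union after reading 1: {p10}.
Now take the lambda-closure:
From p10 via lambda: add p5, p7.
From p7 via lambda: add p15.
From p15 via lambda: add p12.
From p12 via lambda: add p8.
From p8 via lambda: add p2.
From p2 via lambda: add p9.
No new states can be added; the closed set is {p2, p5, p7, p8, p9, p10, p12, p15}.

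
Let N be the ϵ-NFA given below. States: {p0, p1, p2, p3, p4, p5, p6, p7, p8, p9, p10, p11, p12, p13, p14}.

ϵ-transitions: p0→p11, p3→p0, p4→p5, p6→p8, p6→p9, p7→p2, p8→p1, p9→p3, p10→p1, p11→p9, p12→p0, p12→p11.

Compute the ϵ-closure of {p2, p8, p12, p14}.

Start with {p2, p8, p12, p14}.
From p8 via ϵ: add p1.
From p12 via ϵ: add p0, p11.
From p11 via ϵ: add p9.
From p9 via ϵ: add p3.
No new states can be added; the closed set is {p0, p1, p2, p3, p8, p9, p11, p12, p14}.

{p0, p1, p2, p3, p8, p9, p11, p12, p14}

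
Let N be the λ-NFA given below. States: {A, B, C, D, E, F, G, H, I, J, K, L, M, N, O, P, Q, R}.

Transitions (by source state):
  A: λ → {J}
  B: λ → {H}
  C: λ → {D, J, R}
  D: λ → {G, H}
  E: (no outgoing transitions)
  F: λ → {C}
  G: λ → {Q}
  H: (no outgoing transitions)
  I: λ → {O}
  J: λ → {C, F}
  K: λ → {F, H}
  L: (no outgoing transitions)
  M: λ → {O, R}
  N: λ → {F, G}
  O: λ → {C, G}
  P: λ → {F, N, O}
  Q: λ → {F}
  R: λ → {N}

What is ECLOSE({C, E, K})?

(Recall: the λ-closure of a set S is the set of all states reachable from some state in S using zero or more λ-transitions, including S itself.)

{C, D, E, F, G, H, J, K, N, Q, R}

Start with {C, E, K}.
From C via λ: add D, J, R.
From K via λ: add F, H.
From D via λ: add G.
From R via λ: add N.
From G via λ: add Q.
No new states can be added; the closed set is {C, D, E, F, G, H, J, K, N, Q, R}.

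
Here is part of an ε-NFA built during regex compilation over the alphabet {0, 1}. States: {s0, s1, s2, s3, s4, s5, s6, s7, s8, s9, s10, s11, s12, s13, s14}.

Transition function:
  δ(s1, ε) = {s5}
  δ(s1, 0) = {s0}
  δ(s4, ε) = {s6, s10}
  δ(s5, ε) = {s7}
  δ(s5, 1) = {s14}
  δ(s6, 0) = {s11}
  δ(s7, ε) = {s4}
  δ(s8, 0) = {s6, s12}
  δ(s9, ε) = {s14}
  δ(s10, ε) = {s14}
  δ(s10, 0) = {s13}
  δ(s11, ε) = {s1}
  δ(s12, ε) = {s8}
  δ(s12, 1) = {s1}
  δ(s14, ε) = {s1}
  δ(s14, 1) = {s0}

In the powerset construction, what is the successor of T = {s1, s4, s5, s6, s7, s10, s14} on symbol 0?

{s0, s1, s4, s5, s6, s7, s10, s11, s13, s14}

s1 on 0 → {s0}.
s6 on 0 → {s11}.
s10 on 0 → {s13}.
No 0-transition from s4, s5, s7, s14.
Union after reading 0: {s0, s11, s13}.
Now take the ε-closure:
From s11 via ε: add s1.
From s1 via ε: add s5.
From s5 via ε: add s7.
From s7 via ε: add s4.
From s4 via ε: add s6, s10.
From s10 via ε: add s14.
No new states can be added; the closed set is {s0, s1, s4, s5, s6, s7, s10, s11, s13, s14}.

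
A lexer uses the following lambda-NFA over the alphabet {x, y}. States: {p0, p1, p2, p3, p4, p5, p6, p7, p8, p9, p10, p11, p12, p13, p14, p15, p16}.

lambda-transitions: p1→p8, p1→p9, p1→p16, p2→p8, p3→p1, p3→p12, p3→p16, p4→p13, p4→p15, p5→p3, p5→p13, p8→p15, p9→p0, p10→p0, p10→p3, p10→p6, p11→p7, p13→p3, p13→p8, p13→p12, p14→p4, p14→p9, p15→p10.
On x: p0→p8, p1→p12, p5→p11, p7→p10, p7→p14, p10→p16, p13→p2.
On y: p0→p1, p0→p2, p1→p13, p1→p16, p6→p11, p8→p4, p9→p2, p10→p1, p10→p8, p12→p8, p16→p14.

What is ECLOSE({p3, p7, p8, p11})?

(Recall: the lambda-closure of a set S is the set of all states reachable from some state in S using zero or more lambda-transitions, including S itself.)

{p0, p1, p3, p6, p7, p8, p9, p10, p11, p12, p15, p16}

Start with {p3, p7, p8, p11}.
From p3 via lambda: add p1, p12, p16.
From p8 via lambda: add p15.
From p1 via lambda: add p9.
From p15 via lambda: add p10.
From p9 via lambda: add p0.
From p10 via lambda: add p6.
No new states can be added; the closed set is {p0, p1, p3, p6, p7, p8, p9, p10, p11, p12, p15, p16}.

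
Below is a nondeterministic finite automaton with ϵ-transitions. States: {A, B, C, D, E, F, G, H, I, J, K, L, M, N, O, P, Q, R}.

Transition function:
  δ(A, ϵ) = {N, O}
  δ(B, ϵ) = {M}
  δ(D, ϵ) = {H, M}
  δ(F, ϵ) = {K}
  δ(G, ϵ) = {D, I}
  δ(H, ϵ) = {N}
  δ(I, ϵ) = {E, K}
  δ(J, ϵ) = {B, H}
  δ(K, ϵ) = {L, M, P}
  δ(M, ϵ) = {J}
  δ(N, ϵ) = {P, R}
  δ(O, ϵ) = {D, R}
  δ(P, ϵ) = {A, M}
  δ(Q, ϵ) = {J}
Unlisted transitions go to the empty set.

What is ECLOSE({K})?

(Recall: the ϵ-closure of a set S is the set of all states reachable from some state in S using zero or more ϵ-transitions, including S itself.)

Start with {K}.
From K via ϵ: add L, M, P.
From M via ϵ: add J.
From P via ϵ: add A.
From A via ϵ: add N, O.
From J via ϵ: add B, H.
From N via ϵ: add R.
From O via ϵ: add D.
No new states can be added; the closed set is {A, B, D, H, J, K, L, M, N, O, P, R}.

{A, B, D, H, J, K, L, M, N, O, P, R}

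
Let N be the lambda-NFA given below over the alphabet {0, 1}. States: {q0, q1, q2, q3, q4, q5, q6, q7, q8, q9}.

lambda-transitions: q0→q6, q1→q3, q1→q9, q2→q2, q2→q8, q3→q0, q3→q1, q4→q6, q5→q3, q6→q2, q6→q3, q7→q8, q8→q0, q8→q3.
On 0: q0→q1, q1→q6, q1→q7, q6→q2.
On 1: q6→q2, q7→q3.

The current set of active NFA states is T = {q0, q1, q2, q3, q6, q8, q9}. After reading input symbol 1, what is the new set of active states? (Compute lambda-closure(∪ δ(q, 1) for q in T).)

q6 on 1 → {q2}.
No 1-transition from q0, q1, q2, q3, q8, q9.
Union after reading 1: {q2}.
Now take the lambda-closure:
From q2 via lambda: add q8.
From q8 via lambda: add q0, q3.
From q0 via lambda: add q6.
From q3 via lambda: add q1.
From q1 via lambda: add q9.
No new states can be added; the closed set is {q0, q1, q2, q3, q6, q8, q9}.

{q0, q1, q2, q3, q6, q8, q9}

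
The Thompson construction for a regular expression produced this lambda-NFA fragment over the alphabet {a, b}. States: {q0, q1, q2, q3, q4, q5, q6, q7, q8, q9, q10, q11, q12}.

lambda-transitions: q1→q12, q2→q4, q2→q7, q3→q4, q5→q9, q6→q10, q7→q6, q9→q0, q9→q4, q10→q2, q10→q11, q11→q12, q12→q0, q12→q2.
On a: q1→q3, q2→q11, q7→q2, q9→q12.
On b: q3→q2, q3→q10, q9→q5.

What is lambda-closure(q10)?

Start with {q10}.
From q10 via lambda: add q2, q11.
From q2 via lambda: add q4, q7.
From q11 via lambda: add q12.
From q7 via lambda: add q6.
From q12 via lambda: add q0.
No new states can be added; the closed set is {q0, q2, q4, q6, q7, q10, q11, q12}.

{q0, q2, q4, q6, q7, q10, q11, q12}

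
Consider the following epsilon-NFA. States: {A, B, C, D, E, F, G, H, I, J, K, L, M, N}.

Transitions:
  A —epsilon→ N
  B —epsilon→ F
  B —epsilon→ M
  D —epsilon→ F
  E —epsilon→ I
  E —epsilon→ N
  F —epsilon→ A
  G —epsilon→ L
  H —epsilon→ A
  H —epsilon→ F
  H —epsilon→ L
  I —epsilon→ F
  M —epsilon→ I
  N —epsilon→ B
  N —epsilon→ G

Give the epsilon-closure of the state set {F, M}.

{A, B, F, G, I, L, M, N}

Start with {F, M}.
From F via epsilon: add A.
From M via epsilon: add I.
From A via epsilon: add N.
From N via epsilon: add B, G.
From G via epsilon: add L.
No new states can be added; the closed set is {A, B, F, G, I, L, M, N}.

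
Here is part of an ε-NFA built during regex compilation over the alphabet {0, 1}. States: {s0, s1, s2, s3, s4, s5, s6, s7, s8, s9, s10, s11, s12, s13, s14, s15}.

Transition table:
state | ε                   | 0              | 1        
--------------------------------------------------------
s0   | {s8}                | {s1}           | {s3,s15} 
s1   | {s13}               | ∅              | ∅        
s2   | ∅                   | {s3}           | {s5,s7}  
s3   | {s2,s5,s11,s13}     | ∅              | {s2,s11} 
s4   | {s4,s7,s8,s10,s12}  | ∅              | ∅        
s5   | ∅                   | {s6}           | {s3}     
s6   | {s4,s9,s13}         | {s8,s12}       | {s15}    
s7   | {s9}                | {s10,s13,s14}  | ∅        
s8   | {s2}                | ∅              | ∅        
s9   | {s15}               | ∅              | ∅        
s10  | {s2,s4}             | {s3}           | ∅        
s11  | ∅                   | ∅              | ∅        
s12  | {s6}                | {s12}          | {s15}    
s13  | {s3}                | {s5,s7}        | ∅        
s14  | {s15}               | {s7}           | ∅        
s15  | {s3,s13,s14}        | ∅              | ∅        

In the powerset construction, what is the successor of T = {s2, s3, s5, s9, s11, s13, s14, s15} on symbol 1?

{s2, s3, s5, s7, s9, s11, s13, s14, s15}

s2 on 1 → {s5, s7}.
s3 on 1 → {s2, s11}.
s5 on 1 → {s3}.
No 1-transition from s9, s11, s13, s14, s15.
Union after reading 1: {s2, s3, s5, s7, s11}.
Now take the ε-closure:
From s3 via ε: add s13.
From s7 via ε: add s9.
From s9 via ε: add s15.
From s15 via ε: add s14.
No new states can be added; the closed set is {s2, s3, s5, s7, s9, s11, s13, s14, s15}.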